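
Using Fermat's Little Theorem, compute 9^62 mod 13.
By Fermat: 9^{12} ≡ 1 (mod 13). 62 = 5×12 + 2. So 9^{62} ≡ 9^{2} ≡ 3 (mod 13)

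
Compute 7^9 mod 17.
9 = 8 + 1 (binary 1001). Repeated squaring mod 17: 7^1 ≡ 7; 7^2 ≡ 7² = 49 ≡ 15; 7^4 ≡ 15² = 225 ≡ 4; 7^8 ≡ 4² = 16 ≡ 16. Multiply: 7^9 = 7^8 × 7^1 ≡ 16 × 7 (mod 17): 16 × 7 = 112 ≡ 10. So 7^9 ≡ 10 (mod 17).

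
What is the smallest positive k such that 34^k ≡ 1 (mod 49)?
Powers of 34 mod 49: 34^1≡34, 34^2≡29, 34^3≡6, 34^4≡8, 34^5≡27, 34^6≡36, 34^7≡48, 34^8≡15, 34^9≡20, 34^10≡43, 34^11≡41, 34^12≡22, 34^13≡13, 34^14≡1. Order = 14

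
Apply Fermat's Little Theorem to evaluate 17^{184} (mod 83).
25

By Fermat's Little Theorem, a^(p-1) ≡ 1 (mod p) for prime p and gcd(a, p) = 1
Here p = 83, so 17^82 ≡ 1 (mod 83)
We can reduce the exponent: 184 mod 82 = 20
So 17^184 ≡ 17^20 (mod 83)
Computing: 17^20 mod 83 = 25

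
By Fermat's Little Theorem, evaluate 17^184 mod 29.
By Fermat: 17^{28} ≡ 1 (mod 29). 184 = 6×28 + 16. So 17^{184} ≡ 17^{16} ≡ 1 (mod 29)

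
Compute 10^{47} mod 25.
0

Using successive squaring:
Binary expansion of 47: 101111
Powers of 10 mod 25 (each is the square of the previous):
  10^1 ≡ 10 (mod 25)
  10^2 ≡ 10² = 100 ≡ 0 (mod 25)
  10^4 ≡ 0² = 0 ≡ 0 (mod 25)
  10^8 ≡ 0² = 0 ≡ 0 (mod 25)
  10^16 ≡ 0² = 0 ≡ 0 (mod 25)
  10^32 ≡ 0² = 0 ≡ 0 (mod 25)
47 = 32 + 8 + 4 + 2 + 1, so 10^47 = 10^32 × 10^8 × 10^4 × 10^2 × 10^1 ≡ 0 × 0 × 0 × 0 × 10 (mod 25)
Multiplying step by step:
  0 × 0 = 0 ≡ 0 (mod 25)
  0 × 0 = 0 ≡ 0 (mod 25)
  0 × 0 = 0 ≡ 0 (mod 25)
  0 × 10 = 0 ≡ 0 (mod 25)
Result: 10^47 ≡ 0 (mod 25)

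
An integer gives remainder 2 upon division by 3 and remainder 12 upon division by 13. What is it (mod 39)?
M = 3 × 13 = 39. M₁ = 13, y₁ ≡ 1 (mod 3). M₂ = 3, y₂ ≡ 9 (mod 13). t = 2×13×1 + 12×3×9 ≡ 38 (mod 39). The smallest positive such number is 38.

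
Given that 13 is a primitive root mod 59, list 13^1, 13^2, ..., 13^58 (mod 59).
g^1, g^2, ..., g^{58} mod 59: {13, 51, 14, 5, 6, 19, 11, 25, 30, 36, 55, 7, 32, 3, 39, 35, 42, 15, 18, 57, 33, 16, 31, 49, 47, 21, 37, 9, 58, 46, 8, 45, 54, 53, 40, 48, 34, 29, 23, 4, 52, 27, 56, 20, 24, 17, 44, 41, 2, 26, 43, 28, 10, 12, 38, 22, 50, 1}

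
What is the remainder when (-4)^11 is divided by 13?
Using repeated squaring. (-4) ≡ 9 (mod 13). 11 = 8 + 2 + 1 (binary 1011). Repeated squaring mod 13: 9^1 ≡ 9; 9^2 ≡ 9² = 81 ≡ 3; 9^4 ≡ 3² = 9 ≡ 9; 9^8 ≡ 9² = 81 ≡ 3. Multiply: (-4)^11 ≡ 9^8 × 9^2 × 9^1 ≡ 3 × 3 × 9 (mod 13): 3 × 3 = 9 ≡ 9; 9 × 9 = 81 ≡ 3. So (-4)^11 ≡ 3 (mod 13).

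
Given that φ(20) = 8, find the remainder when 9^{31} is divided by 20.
By Euler: 9^{8} ≡ 1 (mod 20) since gcd(9, 20) = 1. 31 = 3×8 + 7. So 9^{31} ≡ 9^{7} ≡ 9 (mod 20)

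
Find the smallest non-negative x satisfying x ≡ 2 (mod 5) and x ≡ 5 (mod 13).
M = 5 × 13 = 65. M₁ = 13, y₁ ≡ 2 (mod 5). M₂ = 5, y₂ ≡ 8 (mod 13). x = 2×13×2 + 5×5×8 ≡ 57 (mod 65)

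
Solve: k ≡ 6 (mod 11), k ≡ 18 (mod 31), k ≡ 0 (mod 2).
M = 11 × 31 × 2 = 682. M₁ = 62, y₁ ≡ 8 (mod 11). M₂ = 22, y₂ ≡ 24 (mod 31). M₃ = 341, y₃ ≡ 1 (mod 2). k = 6×62×8 + 18×22×24 + 0×341×1 ≡ 204 (mod 682)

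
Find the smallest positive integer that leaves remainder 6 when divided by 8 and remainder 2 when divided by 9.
M = 8 × 9 = 72. M₁ = 9, y₁ ≡ 1 (mod 8). M₂ = 8, y₂ ≡ 8 (mod 9). t = 6×9×1 + 2×8×8 ≡ 38 (mod 72). The smallest positive such number is 38.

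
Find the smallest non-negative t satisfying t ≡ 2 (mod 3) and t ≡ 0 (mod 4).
M = 3 × 4 = 12. M₁ = 4, y₁ ≡ 1 (mod 3). M₂ = 3, y₂ ≡ 3 (mod 4). t = 2×4×1 + 0×3×3 ≡ 8 (mod 12)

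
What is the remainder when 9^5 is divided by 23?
5 = 4 + 1 (binary 101). Repeated squaring mod 23: 9^1 ≡ 9; 9^2 ≡ 9² = 81 ≡ 12; 9^4 ≡ 12² = 144 ≡ 6. Multiply: 9^5 = 9^4 × 9^1 ≡ 6 × 9 (mod 23): 6 × 9 = 54 ≡ 8. So 9^5 ≡ 8 (mod 23).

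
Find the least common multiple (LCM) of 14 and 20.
140

First find GCD(14, 20) using the Euclidean algorithm:
14 = 0 × 20 + 14
20 = 1 × 14 + 6
14 = 2 × 6 + 2
6 = 3 × 2 + 0
GCD(14, 20) = 2

LCM formula: LCM(a, b) = (a × b) / GCD(a, b)
LCM(14, 20) = (14 × 20) / 2
LCM(14, 20) = 280 / 2
LCM(14, 20) = 140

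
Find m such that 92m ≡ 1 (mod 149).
92^(-1) ≡ 115 (mod 149). Verification: 92 × 115 = 10580 ≡ 1 (mod 149)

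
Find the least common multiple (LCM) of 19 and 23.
437

First find GCD(19, 23) using the Euclidean algorithm:
19 = 0 × 23 + 19
23 = 1 × 19 + 4
19 = 4 × 4 + 3
4 = 1 × 3 + 1
3 = 3 × 1 + 0
GCD(19, 23) = 1

LCM formula: LCM(a, b) = (a × b) / GCD(a, b)
LCM(19, 23) = (19 × 23) / 1
LCM(19, 23) = 437 / 1
LCM(19, 23) = 437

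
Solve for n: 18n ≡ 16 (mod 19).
3

Since gcd(18, 19) = 1 divides 16, a solution exists.
Multiply both sides by the inverse of 18 mod 19:
  18^(-1) mod 19 = 18
  x ≡ 18 × 16 ≡ 288 ≡ 3 (mod 19)
Verification: 18 × 3 = 54 = 2 × 19 + 16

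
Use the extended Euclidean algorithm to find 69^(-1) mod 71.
Extended GCD: 69(35) + 71(-34) = 1. So 69^(-1) ≡ 35 ≡ 35 (mod 71). Verify: 69 × 35 = 2415 ≡ 1 (mod 71)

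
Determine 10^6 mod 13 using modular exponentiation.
6 = 4 + 2 (binary 110). Repeated squaring mod 13: 10^1 ≡ 10; 10^2 ≡ 10² = 100 ≡ 9; 10^4 ≡ 9² = 81 ≡ 3. Multiply: 10^6 = 10^4 × 10^2 ≡ 3 × 9 (mod 13): 3 × 9 = 27 ≡ 1. So 10^6 ≡ 1 (mod 13).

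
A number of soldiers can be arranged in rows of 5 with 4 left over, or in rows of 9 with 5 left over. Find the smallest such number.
M = 5 × 9 = 45. M₁ = 9, y₁ ≡ 4 (mod 5). M₂ = 5, y₂ ≡ 2 (mod 9). z = 4×9×4 + 5×5×2 ≡ 14 (mod 45). The smallest positive such number is 14.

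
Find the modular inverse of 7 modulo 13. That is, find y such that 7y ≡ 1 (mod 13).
2

Using Extended Euclidean Algorithm:
gcd(7, 13) = 1
Bezout coefficients: 7 × 2 + 13 × -1 = 1
So 7 × 2 ≡ 1 (mod 13)
The inverse is 2 mod 13 = 2
Verification: 7 × 2 = 14 = 1 × 13 + 1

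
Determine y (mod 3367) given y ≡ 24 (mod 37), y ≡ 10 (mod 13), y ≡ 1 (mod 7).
764

Using the Chinese Remainder Theorem:
M = product of moduli = 3367
For equation 1: M_1 = 91, 91 ≡ 17 (mod 37), inverse of 91 mod 37 is 24 (check: 17 × 24 = 408 ≡ 1 (mod 37))
For equation 2: M_2 = 259, 259 ≡ 12 (mod 13), inverse of 259 mod 13 is 12 (check: 12 × 12 = 144 ≡ 1 (mod 13))
For equation 3: M_3 = 481, 481 ≡ 5 (mod 7), inverse of 481 mod 7 is 3 (check: 5 × 3 = 15 ≡ 1 (mod 7))
Combine: y ≡ Σ r_i×M_i×(M_i⁻¹ mod m_i) = 24×91×24 + 10×259×12 + 1×481×3 = 52416 + 31080 + 1443 = 84939
84939 mod 3367 = 764
y ≡ 764 (mod 3367)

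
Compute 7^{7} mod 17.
12

Using successive squaring:
Binary expansion of 7: 111
Powers of 7 mod 17 (each is the square of the previous):
  7^1 ≡ 7 (mod 17)
  7^2 ≡ 7² = 49 ≡ 15 (mod 17)
  7^4 ≡ 15² = 225 ≡ 4 (mod 17)
7 = 4 + 2 + 1, so 7^7 = 7^4 × 7^2 × 7^1 ≡ 4 × 15 × 7 (mod 17)
Multiplying step by step:
  4 × 15 = 60 ≡ 9 (mod 17)
  9 × 7 = 63 ≡ 12 (mod 17)
Result: 7^7 ≡ 12 (mod 17)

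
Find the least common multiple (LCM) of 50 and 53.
2650

First find GCD(50, 53) using the Euclidean algorithm:
50 = 0 × 53 + 50
53 = 1 × 50 + 3
50 = 16 × 3 + 2
3 = 1 × 2 + 1
2 = 2 × 1 + 0
GCD(50, 53) = 1

LCM formula: LCM(a, b) = (a × b) / GCD(a, b)
LCM(50, 53) = (50 × 53) / 1
LCM(50, 53) = 2650 / 1
LCM(50, 53) = 2650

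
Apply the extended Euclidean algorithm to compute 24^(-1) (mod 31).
Extended GCD: 24(-9) + 31(7) = 1. So 24^(-1) ≡ 22 ≡ 22 (mod 31). Verify: 24 × 22 = 528 ≡ 1 (mod 31)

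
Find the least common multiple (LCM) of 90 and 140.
1260

First find GCD(90, 140) using the Euclidean algorithm:
90 = 0 × 140 + 90
140 = 1 × 90 + 50
90 = 1 × 50 + 40
50 = 1 × 40 + 10
40 = 4 × 10 + 0
GCD(90, 140) = 10

LCM formula: LCM(a, b) = (a × b) / GCD(a, b)
LCM(90, 140) = (90 × 140) / 10
LCM(90, 140) = 12600 / 10
LCM(90, 140) = 1260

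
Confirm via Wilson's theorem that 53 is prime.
(52)! mod 53 = 52. Since this equals -1 (mod 53), Wilson confirms 53 is prime.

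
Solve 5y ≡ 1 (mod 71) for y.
57

Using Extended Euclidean Algorithm:
gcd(5, 71) = 1
Bezout coefficients: 5 × -14 + 71 × 1 = 1
So 5 × -14 ≡ 1 (mod 71)
The inverse is -14 mod 71 = 57
Verification: 5 × 57 = 285 = 4 × 71 + 1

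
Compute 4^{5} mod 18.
16

Using successive squaring:
Binary expansion of 5: 101
Powers of 4 mod 18 (each is the square of the previous):
  4^1 ≡ 4 (mod 18)
  4^2 ≡ 4² = 16 ≡ 16 (mod 18)
  4^4 ≡ 16² = 256 ≡ 4 (mod 18)
5 = 4 + 1, so 4^5 = 4^4 × 4^1 ≡ 4 × 4 (mod 18)
Multiplying step by step:
  4 × 4 = 16 ≡ 16 (mod 18)
Result: 4^5 ≡ 16 (mod 18)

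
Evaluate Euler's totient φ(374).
160

Prime factorization: 374 = 2 × 11 × 17
Using the formula φ(n) = n × Π(1 - 1/p) for each prime factor p:
φ(374) = 374 × (1 - 1/2) × (1 - 1/11) × (1 - 1/17)
φ(374) = 160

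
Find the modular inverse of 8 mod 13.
8^(-1) ≡ 5 (mod 13). Verification: 8 × 5 = 40 ≡ 1 (mod 13)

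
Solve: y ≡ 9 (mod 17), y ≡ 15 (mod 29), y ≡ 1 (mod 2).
M = 17 × 29 × 2 = 986. M₁ = 58, y₁ ≡ 5 (mod 17). M₂ = 34, y₂ ≡ 6 (mod 29). M₃ = 493, y₃ ≡ 1 (mod 2). y = 9×58×5 + 15×34×6 + 1×493×1 ≡ 247 (mod 986)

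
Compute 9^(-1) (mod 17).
2

Using Extended Euclidean Algorithm:
gcd(9, 17) = 1
Bezout coefficients: 9 × 2 + 17 × -1 = 1
So 9 × 2 ≡ 1 (mod 17)
The inverse is 2 mod 17 = 2
Verification: 9 × 2 = 18 = 1 × 17 + 1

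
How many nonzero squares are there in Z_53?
For prime 53, there are (p-1)/2 = (53-1)/2 = 26 quadratic residues (excluding 0).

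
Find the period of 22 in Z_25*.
Powers of 22 mod 25: 22^1≡22, 22^2≡9, 22^3≡23, 22^4≡6, 22^5≡7, 22^6≡4, 22^7≡13, 22^8≡11, 22^9≡17, 22^10≡24, 22^11≡3, 22^12≡16, 22^13≡2, 22^14≡19, 22^15≡18, 22^16≡21, 22^17≡12, 22^18≡14, 22^19≡8, 22^20≡1. Order = 20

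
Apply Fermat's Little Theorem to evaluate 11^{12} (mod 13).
1

By Fermat's Little Theorem, a^(p-1) ≡ 1 (mod p) for prime p and gcd(a, p) = 1
Here p = 13, so 11^12 ≡ 1 (mod 13)
We can reduce the exponent: 12 mod 12 = 0
So 11^12 ≡ 11^0 (mod 13)
Computing: 11^0 mod 13 = 1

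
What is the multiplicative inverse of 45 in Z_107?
45^(-1) ≡ 88 (mod 107). Verification: 45 × 88 = 3960 ≡ 1 (mod 107)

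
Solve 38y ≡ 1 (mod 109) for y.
66

Using Extended Euclidean Algorithm:
gcd(38, 109) = 1
Bezout coefficients: 38 × -43 + 109 × 15 = 1
So 38 × -43 ≡ 1 (mod 109)
The inverse is -43 mod 109 = 66
Verification: 38 × 66 = 2508 = 23 × 109 + 1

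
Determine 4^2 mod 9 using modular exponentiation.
2 = 2 (binary 10). Repeated squaring mod 9: 4^1 ≡ 4; 4^2 ≡ 4² = 16 ≡ 7. So 4^2 ≡ 7 (mod 9).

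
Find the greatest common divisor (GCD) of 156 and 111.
3

Using the Euclidean algorithm:
156 = 1 × 111 + 45
111 = 2 × 45 + 21
45 = 2 × 21 + 3
21 = 7 × 3 + 0

GCD(156, 111) = 3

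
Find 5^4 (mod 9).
4 = 4 (binary 100). Repeated squaring mod 9: 5^1 ≡ 5; 5^2 ≡ 5² = 25 ≡ 7; 5^4 ≡ 7² = 49 ≡ 4. So 5^4 ≡ 4 (mod 9).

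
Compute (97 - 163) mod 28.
18

(97 - 163) = -66
-66 mod 28 = 18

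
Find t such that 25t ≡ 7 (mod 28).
7

Since gcd(25, 28) = 1 divides 7, a solution exists.
Multiply both sides by the inverse of 25 mod 28:
  25^(-1) mod 28 = 9
  x ≡ 9 × 7 ≡ 63 ≡ 7 (mod 28)
Verification: 25 × 7 = 175 = 6 × 28 + 7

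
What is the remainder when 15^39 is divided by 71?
Using repeated squaring. 39 = 32 + 4 + 2 + 1 (binary 100111). Repeated squaring mod 71: 15^1 ≡ 15; 15^2 ≡ 15² = 225 ≡ 12; 15^4 ≡ 12² = 144 ≡ 2; 15^8 ≡ 2² = 4 ≡ 4; 15^16 ≡ 4² = 16 ≡ 16; 15^32 ≡ 16² = 256 ≡ 43. Multiply: 15^39 = 15^32 × 15^4 × 15^2 × 15^1 ≡ 43 × 2 × 12 × 15 (mod 71): 43 × 2 = 86 ≡ 15; 15 × 12 = 180 ≡ 38; 38 × 15 = 570 ≡ 2. So 15^39 ≡ 2 (mod 71).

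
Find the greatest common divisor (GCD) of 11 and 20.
1

Using the Euclidean algorithm:
11 = 0 × 20 + 11
20 = 1 × 11 + 9
11 = 1 × 9 + 2
9 = 4 × 2 + 1
2 = 2 × 1 + 0

GCD(11, 20) = 1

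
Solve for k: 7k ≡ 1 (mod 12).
7

Since gcd(7, 12) = 1 divides 1, a solution exists.
Multiply both sides by the inverse of 7 mod 12:
  7^(-1) mod 12 = 7
  x ≡ 7 × 1 ≡ 7 ≡ 7 (mod 12)
Verification: 7 × 7 = 49 = 4 × 12 + 1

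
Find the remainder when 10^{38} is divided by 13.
By Fermat: 10^{12} ≡ 1 (mod 13). 38 = 3×12 + 2. So 10^{38} ≡ 10^{2} ≡ 9 (mod 13)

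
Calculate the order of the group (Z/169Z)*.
156

Prime factorization: 169 = 13^2
Using the formula φ(n) = n × Π(1 - 1/p) for each prime factor p:
φ(169) = 169 × (1 - 1/13)
φ(169) = 156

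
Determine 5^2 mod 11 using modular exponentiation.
2 = 2 (binary 10). Repeated squaring mod 11: 5^1 ≡ 5; 5^2 ≡ 5² = 25 ≡ 3. So 5^2 ≡ 3 (mod 11).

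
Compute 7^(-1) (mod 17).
7^(-1) ≡ 5 (mod 17). Verification: 7 × 5 = 35 ≡ 1 (mod 17)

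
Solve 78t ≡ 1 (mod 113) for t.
71

Using Extended Euclidean Algorithm:
gcd(78, 113) = 1
Bezout coefficients: 78 × -42 + 113 × 29 = 1
So 78 × -42 ≡ 1 (mod 113)
The inverse is -42 mod 113 = 71
Verification: 78 × 71 = 5538 = 49 × 113 + 1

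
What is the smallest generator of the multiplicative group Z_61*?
p - 1 = 60 has prime divisors 2, 3, 5. h is a primitive root mod 61 iff h^(60/q) ≢ 1 (mod 61) for each such q.
h = 2: 2^30 ≡ 60, 2^20 ≡ 47, 2^12 ≡ 9 (mod 61); none is 1, so 2 has order 60 and is a primitive root.
The smallest primitive root mod 61 is g = 2.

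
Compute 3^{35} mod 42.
33

Using successive squaring:
Binary expansion of 35: 100011
Powers of 3 mod 42 (each is the square of the previous):
  3^1 ≡ 3 (mod 42)
  3^2 ≡ 3² = 9 ≡ 9 (mod 42)
  3^4 ≡ 9² = 81 ≡ 39 (mod 42)
  3^8 ≡ 39² = 1521 ≡ 9 (mod 42)
  3^16 ≡ 9² = 81 ≡ 39 (mod 42)
  3^32 ≡ 39² = 1521 ≡ 9 (mod 42)
35 = 32 + 2 + 1, so 3^35 = 3^32 × 3^2 × 3^1 ≡ 9 × 9 × 3 (mod 42)
Multiplying step by step:
  9 × 9 = 81 ≡ 39 (mod 42)
  39 × 3 = 117 ≡ 33 (mod 42)
Result: 3^35 ≡ 33 (mod 42)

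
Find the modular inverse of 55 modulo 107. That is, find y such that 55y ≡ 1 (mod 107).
72

Using Extended Euclidean Algorithm:
gcd(55, 107) = 1
Bezout coefficients: 55 × -35 + 107 × 18 = 1
So 55 × -35 ≡ 1 (mod 107)
The inverse is -35 mod 107 = 72
Verification: 55 × 72 = 3960 = 37 × 107 + 1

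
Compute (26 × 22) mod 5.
2

(26 × 22) = 572
572 mod 5 = 2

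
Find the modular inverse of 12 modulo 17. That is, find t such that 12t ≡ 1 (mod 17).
10

Using Extended Euclidean Algorithm:
gcd(12, 17) = 1
Bezout coefficients: 12 × -7 + 17 × 5 = 1
So 12 × -7 ≡ 1 (mod 17)
The inverse is -7 mod 17 = 10
Verification: 12 × 10 = 120 = 7 × 17 + 1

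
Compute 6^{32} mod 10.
6

Using successive squaring:
Binary expansion of 32: 100000
Powers of 6 mod 10 (each is the square of the previous):
  6^1 ≡ 6 (mod 10)
  6^2 ≡ 6² = 36 ≡ 6 (mod 10)
  6^4 ≡ 6² = 36 ≡ 6 (mod 10)
  6^8 ≡ 6² = 36 ≡ 6 (mod 10)
  6^16 ≡ 6² = 36 ≡ 6 (mod 10)
  6^32 ≡ 6² = 36 ≡ 6 (mod 10)
32 is a power of 2, so 6^32 is the last square: ≡ 6 (mod 10)
Result: 6^32 ≡ 6 (mod 10)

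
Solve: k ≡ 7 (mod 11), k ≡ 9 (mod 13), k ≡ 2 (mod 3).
M = 11 × 13 × 3 = 429. M₁ = 39, y₁ ≡ 2 (mod 11). M₂ = 33, y₂ ≡ 2 (mod 13). M₃ = 143, y₃ ≡ 2 (mod 3). k = 7×39×2 + 9×33×2 + 2×143×2 ≡ 425 (mod 429)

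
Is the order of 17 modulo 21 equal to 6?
Yes, ord_21(17) = 6.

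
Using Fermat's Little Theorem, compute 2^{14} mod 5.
4

By Fermat's Little Theorem, a^(p-1) ≡ 1 (mod p) for prime p and gcd(a, p) = 1
Here p = 5, so 2^4 ≡ 1 (mod 5)
We can reduce the exponent: 14 mod 4 = 2
So 2^14 ≡ 2^2 (mod 5)
Computing: 2^2 mod 5 = 4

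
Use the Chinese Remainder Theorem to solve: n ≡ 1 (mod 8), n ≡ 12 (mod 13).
M = 8 × 13 = 104. M₁ = 13, y₁ ≡ 5 (mod 8). M₂ = 8, y₂ ≡ 5 (mod 13). n = 1×13×5 + 12×8×5 ≡ 25 (mod 104)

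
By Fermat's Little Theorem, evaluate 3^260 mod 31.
By Fermat: 3^{30} ≡ 1 (mod 31). 260 ≡ 20 (mod 30). So 3^{260} ≡ 3^{20} ≡ 5 (mod 31)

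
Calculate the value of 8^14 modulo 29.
Using repeated squaring. 14 = 8 + 4 + 2 (binary 1110). Repeated squaring mod 29: 8^1 ≡ 8; 8^2 ≡ 8² = 64 ≡ 6; 8^4 ≡ 6² = 36 ≡ 7; 8^8 ≡ 7² = 49 ≡ 20. Multiply: 8^14 = 8^8 × 8^4 × 8^2 ≡ 20 × 7 × 6 (mod 29): 20 × 7 = 140 ≡ 24; 24 × 6 = 144 ≡ 28. So 8^14 ≡ 28 (mod 29).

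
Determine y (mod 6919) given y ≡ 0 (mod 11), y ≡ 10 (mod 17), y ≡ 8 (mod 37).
3597

Using the Chinese Remainder Theorem:
M = product of moduli = 6919
For equation 1: M_1 = 629, 629 ≡ 2 (mod 11), inverse of 629 mod 11 is 6 (check: 2 × 6 = 12 ≡ 1 (mod 11))
For equation 2: M_2 = 407, 407 ≡ 16 (mod 17), inverse of 407 mod 17 is 16 (check: 16 × 16 = 256 ≡ 1 (mod 17))
For equation 3: M_3 = 187, 187 ≡ 2 (mod 37), inverse of 187 mod 37 is 19 (check: 2 × 19 = 38 ≡ 1 (mod 37))
Combine: y ≡ Σ r_i×M_i×(M_i⁻¹ mod m_i) = 0×629×6 + 10×407×16 + 8×187×19 = 0 + 65120 + 28424 = 93544
93544 mod 6919 = 3597
y ≡ 3597 (mod 6919)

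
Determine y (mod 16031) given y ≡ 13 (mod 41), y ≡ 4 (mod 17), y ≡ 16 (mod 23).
5835

Using the Chinese Remainder Theorem:
M = product of moduli = 16031
For equation 1: M_1 = 391, 391 ≡ 22 (mod 41), inverse of 391 mod 41 is 28 (check: 22 × 28 = 616 ≡ 1 (mod 41))
For equation 2: M_2 = 943, 943 ≡ 8 (mod 17), inverse of 943 mod 17 is 15 (check: 8 × 15 = 120 ≡ 1 (mod 17))
For equation 3: M_3 = 697, 697 ≡ 7 (mod 23), inverse of 697 mod 23 is 10 (check: 7 × 10 = 70 ≡ 1 (mod 23))
Combine: y ≡ Σ r_i×M_i×(M_i⁻¹ mod m_i) = 13×391×28 + 4×943×15 + 16×697×10 = 142324 + 56580 + 111520 = 310424
310424 mod 16031 = 5835
y ≡ 5835 (mod 16031)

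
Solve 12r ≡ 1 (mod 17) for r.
12^(-1) ≡ 10 (mod 17). Verification: 12 × 10 = 120 ≡ 1 (mod 17)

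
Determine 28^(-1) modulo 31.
28^(-1) ≡ 10 (mod 31). Verification: 28 × 10 = 280 ≡ 1 (mod 31)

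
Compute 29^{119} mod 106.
7

Using successive squaring:
Binary expansion of 119: 1110111
Powers of 29 mod 106 (each is the square of the previous):
  29^1 ≡ 29 (mod 106)
  29^2 ≡ 29² = 841 ≡ 99 (mod 106)
  29^4 ≡ 99² = 9801 ≡ 49 (mod 106)
  29^8 ≡ 49² = 2401 ≡ 69 (mod 106)
  29^16 ≡ 69² = 4761 ≡ 97 (mod 106)
  29^32 ≡ 97² = 9409 ≡ 81 (mod 106)
  29^64 ≡ 81² = 6561 ≡ 95 (mod 106)
119 = 64 + 32 + 16 + 4 + 2 + 1, so 29^119 = 29^64 × 29^32 × 29^16 × 29^4 × 29^2 × 29^1 ≡ 95 × 81 × 97 × 49 × 99 × 29 (mod 106)
Multiplying step by step:
  95 × 81 = 7695 ≡ 63 (mod 106)
  63 × 97 = 6111 ≡ 69 (mod 106)
  69 × 49 = 3381 ≡ 95 (mod 106)
  95 × 99 = 9405 ≡ 77 (mod 106)
  77 × 29 = 2233 ≡ 7 (mod 106)
Result: 29^119 ≡ 7 (mod 106)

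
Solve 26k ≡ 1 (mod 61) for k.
26^(-1) ≡ 54 (mod 61). Verification: 26 × 54 = 1404 ≡ 1 (mod 61)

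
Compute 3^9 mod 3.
3 ≡ 0 (mod 3). 9 = 8 + 1 (binary 1001). Repeated squaring mod 3: 0^1 ≡ 0; 0^2 ≡ 0² = 0 ≡ 0; 0^4 ≡ 0² = 0 ≡ 0; 0^8 ≡ 0² = 0 ≡ 0. Multiply: 3^9 ≡ 0^8 × 0^1 ≡ 0 × 0 (mod 3): 0 × 0 = 0 ≡ 0. So 3^9 ≡ 0 (mod 3).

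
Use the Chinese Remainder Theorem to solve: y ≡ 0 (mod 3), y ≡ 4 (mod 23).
M = 3 × 23 = 69. M₁ = 23, y₁ ≡ 2 (mod 3). M₂ = 3, y₂ ≡ 8 (mod 23). y = 0×23×2 + 4×3×8 ≡ 27 (mod 69)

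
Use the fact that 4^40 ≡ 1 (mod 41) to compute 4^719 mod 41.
By Fermat: 4^{40} ≡ 1 (mod 41). 719 ≡ 39 (mod 40). So 4^{719} ≡ 4^{39} ≡ 31 (mod 41)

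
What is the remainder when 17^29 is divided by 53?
Using repeated squaring. 29 = 16 + 8 + 4 + 1 (binary 11101). Repeated squaring mod 53: 17^1 ≡ 17; 17^2 ≡ 17² = 289 ≡ 24; 17^4 ≡ 24² = 576 ≡ 46; 17^8 ≡ 46² = 2116 ≡ 49; 17^16 ≡ 49² = 2401 ≡ 16. Multiply: 17^29 = 17^16 × 17^8 × 17^4 × 17^1 ≡ 16 × 49 × 46 × 17 (mod 53): 16 × 49 = 784 ≡ 42; 42 × 46 = 1932 ≡ 24; 24 × 17 = 408 ≡ 37. So 17^29 ≡ 37 (mod 53).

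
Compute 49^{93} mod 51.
19

Using successive squaring:
Binary expansion of 93: 1011101
Powers of 49 mod 51 (each is the square of the previous):
  49^1 ≡ 49 (mod 51)
  49^2 ≡ 49² = 2401 ≡ 4 (mod 51)
  49^4 ≡ 4² = 16 ≡ 16 (mod 51)
  49^8 ≡ 16² = 256 ≡ 1 (mod 51)
  49^16 ≡ 1² = 1 ≡ 1 (mod 51)
  49^32 ≡ 1² = 1 ≡ 1 (mod 51)
  49^64 ≡ 1² = 1 ≡ 1 (mod 51)
93 = 64 + 16 + 8 + 4 + 1, so 49^93 = 49^64 × 49^16 × 49^8 × 49^4 × 49^1 ≡ 1 × 1 × 1 × 16 × 49 (mod 51)
Multiplying step by step:
  1 × 1 = 1 ≡ 1 (mod 51)
  1 × 1 = 1 ≡ 1 (mod 51)
  1 × 16 = 16 ≡ 16 (mod 51)
  16 × 49 = 784 ≡ 19 (mod 51)
Result: 49^93 ≡ 19 (mod 51)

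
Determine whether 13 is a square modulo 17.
By Euler's criterion: 13^{8} ≡ 1 (mod 17). Since this equals 1, 13 is a QR.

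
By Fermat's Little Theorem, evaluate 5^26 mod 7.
By Fermat: 5^{6} ≡ 1 (mod 7). 26 = 4×6 + 2. So 5^{26} ≡ 5^{2} ≡ 4 (mod 7)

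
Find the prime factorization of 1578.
2 × 3 × 263

Divide by primes starting from smallest:
1578 ÷ 2 = 789
789 ÷ 3 = 263
263 ÷ 263 = 1

1578 = 2 × 3 × 263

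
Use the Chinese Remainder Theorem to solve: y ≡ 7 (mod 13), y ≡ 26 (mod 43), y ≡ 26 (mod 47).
24278

Using the Chinese Remainder Theorem:
M = product of moduli = 26273
For equation 1: M_1 = 2021, 2021 ≡ 6 (mod 13), inverse of 2021 mod 13 is 11 (check: 6 × 11 = 66 ≡ 1 (mod 13))
For equation 2: M_2 = 611, 611 ≡ 9 (mod 43), inverse of 611 mod 43 is 24 (check: 9 × 24 = 216 ≡ 1 (mod 43))
For equation 3: M_3 = 559, 559 ≡ 42 (mod 47), inverse of 559 mod 47 is 28 (check: 42 × 28 = 1176 ≡ 1 (mod 47))
Combine: y ≡ Σ r_i×M_i×(M_i⁻¹ mod m_i) = 7×2021×11 + 26×611×24 + 26×559×28 = 155617 + 381264 + 406952 = 943833
943833 mod 26273 = 24278
y ≡ 24278 (mod 26273)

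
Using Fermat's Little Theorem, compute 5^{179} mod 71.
57

By Fermat's Little Theorem, a^(p-1) ≡ 1 (mod p) for prime p and gcd(a, p) = 1
Here p = 71, so 5^70 ≡ 1 (mod 71)
We can reduce the exponent: 179 mod 70 = 39
So 5^179 ≡ 5^39 (mod 71)
Computing: 5^39 mod 71 = 57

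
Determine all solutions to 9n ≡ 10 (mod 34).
20

Since gcd(9, 34) = 1 divides 10, a solution exists.
Multiply both sides by the inverse of 9 mod 34:
  9^(-1) mod 34 = 19
  x ≡ 19 × 10 ≡ 190 ≡ 20 (mod 34)
Verification: 9 × 20 = 180 = 5 × 34 + 10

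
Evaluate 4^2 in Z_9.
2 = 2 (binary 10). Repeated squaring mod 9: 4^1 ≡ 4; 4^2 ≡ 4² = 16 ≡ 7. So 4^2 ≡ 7 (mod 9).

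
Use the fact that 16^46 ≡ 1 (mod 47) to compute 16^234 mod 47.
By Fermat: 16^{46} ≡ 1 (mod 47). 234 ≡ 4 (mod 46). So 16^{234} ≡ 16^{4} ≡ 18 (mod 47)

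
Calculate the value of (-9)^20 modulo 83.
Using repeated squaring. (-9) ≡ 74 (mod 83). 20 = 16 + 4 (binary 10100). Repeated squaring mod 83: 74^1 ≡ 74; 74^2 ≡ 74² = 5476 ≡ 81; 74^4 ≡ 81² = 6561 ≡ 4; 74^8 ≡ 4² = 16 ≡ 16; 74^16 ≡ 16² = 256 ≡ 7. Multiply: (-9)^20 ≡ 74^16 × 74^4 ≡ 7 × 4 (mod 83): 7 × 4 = 28 ≡ 28. So (-9)^20 ≡ 28 (mod 83).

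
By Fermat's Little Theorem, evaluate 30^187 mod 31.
By Fermat: 30^{30} ≡ 1 (mod 31). 187 = 6×30 + 7. So 30^{187} ≡ 30^{7} ≡ 30 (mod 31)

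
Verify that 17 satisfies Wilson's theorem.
(16)! mod 17 = 16. Since this equals -1 (mod 17), Wilson confirms 17 is prime.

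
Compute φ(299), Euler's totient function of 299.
264

Prime factorization: 299 = 13 × 23
Using the formula φ(n) = n × Π(1 - 1/p) for each prime factor p:
φ(299) = 299 × (1 - 1/13) × (1 - 1/23)
φ(299) = 264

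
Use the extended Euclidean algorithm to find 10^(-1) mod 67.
Extended GCD: 10(-20) + 67(3) = 1. So 10^(-1) ≡ 47 ≡ 47 (mod 67). Verify: 10 × 47 = 470 ≡ 1 (mod 67)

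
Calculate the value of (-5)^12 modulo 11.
Using Fermat: (-5)^{10} ≡ 1 (mod 11). 12 ≡ 2 (mod 10). So (-5)^{12} ≡ (-5)^{2} ≡ 3 (mod 11)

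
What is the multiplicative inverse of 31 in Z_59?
40

Using Extended Euclidean Algorithm:
gcd(31, 59) = 1
Bezout coefficients: 31 × -19 + 59 × 10 = 1
So 31 × -19 ≡ 1 (mod 59)
The inverse is -19 mod 59 = 40
Verification: 31 × 40 = 1240 = 21 × 59 + 1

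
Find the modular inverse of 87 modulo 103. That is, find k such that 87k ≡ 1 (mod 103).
45

Using Extended Euclidean Algorithm:
gcd(87, 103) = 1
Bezout coefficients: 87 × 45 + 103 × -38 = 1
So 87 × 45 ≡ 1 (mod 103)
The inverse is 45 mod 103 = 45
Verification: 87 × 45 = 3915 = 38 × 103 + 1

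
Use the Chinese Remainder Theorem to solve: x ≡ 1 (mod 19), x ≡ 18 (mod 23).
248

Using the Chinese Remainder Theorem:
M = product of moduli = 437
For equation 1: M_1 = 23, 23 ≡ 4 (mod 19), inverse of 23 mod 19 is 5 (check: 4 × 5 = 20 ≡ 1 (mod 19))
For equation 2: M_2 = 19, 19 ≡ 19 (mod 23), inverse of 19 mod 23 is 17 (check: 19 × 17 = 323 ≡ 1 (mod 23))
Combine: x ≡ Σ r_i×M_i×(M_i⁻¹ mod m_i) = 1×23×5 + 18×19×17 = 115 + 5814 = 5929
5929 mod 437 = 248
x ≡ 248 (mod 437)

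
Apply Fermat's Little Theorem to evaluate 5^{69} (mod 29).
6

By Fermat's Little Theorem, a^(p-1) ≡ 1 (mod p) for prime p and gcd(a, p) = 1
Here p = 29, so 5^28 ≡ 1 (mod 29)
We can reduce the exponent: 69 mod 28 = 13
So 5^69 ≡ 5^13 (mod 29)
Computing: 5^13 mod 29 = 6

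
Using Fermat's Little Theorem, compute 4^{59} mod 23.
3

By Fermat's Little Theorem, a^(p-1) ≡ 1 (mod p) for prime p and gcd(a, p) = 1
Here p = 23, so 4^22 ≡ 1 (mod 23)
We can reduce the exponent: 59 mod 22 = 15
So 4^59 ≡ 4^15 (mod 23)
Computing: 4^15 mod 23 = 3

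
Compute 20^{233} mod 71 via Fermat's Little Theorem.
45

By Fermat's Little Theorem, a^(p-1) ≡ 1 (mod p) for prime p and gcd(a, p) = 1
Here p = 71, so 20^70 ≡ 1 (mod 71)
We can reduce the exponent: 233 mod 70 = 23
So 20^233 ≡ 20^23 (mod 71)
Computing: 20^23 mod 71 = 45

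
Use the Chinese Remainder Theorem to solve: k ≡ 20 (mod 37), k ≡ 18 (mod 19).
94

Using the Chinese Remainder Theorem:
M = product of moduli = 703
For equation 1: M_1 = 19, 19 ≡ 19 (mod 37), inverse of 19 mod 37 is 2 (check: 19 × 2 = 38 ≡ 1 (mod 37))
For equation 2: M_2 = 37, 37 ≡ 18 (mod 19), inverse of 37 mod 19 is 18 (check: 18 × 18 = 324 ≡ 1 (mod 19))
Combine: k ≡ Σ r_i×M_i×(M_i⁻¹ mod m_i) = 20×19×2 + 18×37×18 = 760 + 11988 = 12748
12748 mod 703 = 94
k ≡ 94 (mod 703)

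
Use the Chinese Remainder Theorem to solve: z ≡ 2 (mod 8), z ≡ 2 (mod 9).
M = 8 × 9 = 72. M₁ = 9, y₁ ≡ 1 (mod 8). M₂ = 8, y₂ ≡ 8 (mod 9). z = 2×9×1 + 2×8×8 ≡ 2 (mod 72)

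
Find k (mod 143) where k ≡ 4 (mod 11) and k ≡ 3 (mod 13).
M = 11 × 13 = 143. M₁ = 13, y₁ ≡ 6 (mod 11). M₂ = 11, y₂ ≡ 6 (mod 13). k = 4×13×6 + 3×11×6 ≡ 81 (mod 143)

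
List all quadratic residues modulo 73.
QRs mod 73: {1, 2, 3, 4, 6, 8, 9, 12, 16, 18, 19, 23, 24, 25, 27, 32, 35, 36, 37, 38, 41, 46, 48, 49, 50, 54, 55, 57, 61, 64, 65, 67, 69, 70, 71, 72}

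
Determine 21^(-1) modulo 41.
21^(-1) ≡ 2 (mod 41). Verification: 21 × 2 = 42 ≡ 1 (mod 41)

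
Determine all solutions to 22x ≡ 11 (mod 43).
22

Since gcd(22, 43) = 1 divides 11, a solution exists.
Multiply both sides by the inverse of 22 mod 43:
  22^(-1) mod 43 = 2
  x ≡ 2 × 11 ≡ 22 ≡ 22 (mod 43)
Verification: 22 × 22 = 484 = 11 × 43 + 11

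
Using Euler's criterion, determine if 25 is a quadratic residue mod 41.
By Euler's criterion: 25^{20} ≡ 1 (mod 41). Since this equals 1, 25 is a QR.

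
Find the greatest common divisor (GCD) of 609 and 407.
1

Using the Euclidean algorithm:
609 = 1 × 407 + 202
407 = 2 × 202 + 3
202 = 67 × 3 + 1
3 = 3 × 1 + 0

GCD(609, 407) = 1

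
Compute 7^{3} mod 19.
1

Using successive squaring:
Binary expansion of 3: 11
Powers of 7 mod 19 (each is the square of the previous):
  7^1 ≡ 7 (mod 19)
  7^2 ≡ 7² = 49 ≡ 11 (mod 19)
3 = 2 + 1, so 7^3 = 7^2 × 7^1 ≡ 11 × 7 (mod 19)
Multiplying step by step:
  11 × 7 = 77 ≡ 1 (mod 19)
Result: 7^3 ≡ 1 (mod 19)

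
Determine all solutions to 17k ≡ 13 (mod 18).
5

Since gcd(17, 18) = 1 divides 13, a solution exists.
Multiply both sides by the inverse of 17 mod 18:
  17^(-1) mod 18 = 17
  x ≡ 17 × 13 ≡ 221 ≡ 5 (mod 18)
Verification: 17 × 5 = 85 = 4 × 18 + 13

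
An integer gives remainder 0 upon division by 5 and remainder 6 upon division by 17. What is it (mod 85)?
M = 5 × 17 = 85. M₁ = 17, y₁ ≡ 3 (mod 5). M₂ = 5, y₂ ≡ 7 (mod 17). k = 0×17×3 + 6×5×7 ≡ 40 (mod 85). The smallest positive such number is 40.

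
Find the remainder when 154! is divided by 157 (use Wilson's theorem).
(156)! = (154)! × (155) × (156) ≡ -1 (mod 157). So (154)! ≡ -1 × [(156)(155)]^(-1) ≡ 78 (mod 157)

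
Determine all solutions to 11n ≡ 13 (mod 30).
23

Since gcd(11, 30) = 1 divides 13, a solution exists.
Multiply both sides by the inverse of 11 mod 30:
  11^(-1) mod 30 = 11
  x ≡ 11 × 13 ≡ 143 ≡ 23 (mod 30)
Verification: 11 × 23 = 253 = 8 × 30 + 13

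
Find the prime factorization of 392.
2^3 × 7^2

Divide by primes starting from smallest:
392 ÷ 2 = 196
196 ÷ 2 = 98
98 ÷ 2 = 49
49 ÷ 7 = 7
7 ÷ 7 = 1

392 = 2^3 × 7^2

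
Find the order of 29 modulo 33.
Powers of 29 mod 33: 29^1≡29, 29^2≡16, 29^3≡2, 29^4≡25, 29^5≡32, 29^6≡4, 29^7≡17, 29^8≡31, 29^9≡8, 29^10≡1. Order = 10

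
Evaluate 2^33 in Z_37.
Using repeated squaring. 33 = 32 + 1 (binary 100001). Repeated squaring mod 37: 2^1 ≡ 2; 2^2 ≡ 2² = 4 ≡ 4; 2^4 ≡ 4² = 16 ≡ 16; 2^8 ≡ 16² = 256 ≡ 34; 2^16 ≡ 34² = 1156 ≡ 9; 2^32 ≡ 9² = 81 ≡ 7. Multiply: 2^33 = 2^32 × 2^1 ≡ 7 × 2 (mod 37): 7 × 2 = 14 ≡ 14. So 2^33 ≡ 14 (mod 37).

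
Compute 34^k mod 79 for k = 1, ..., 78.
g^1, g^2, ..., g^{78} mod 79: {34, 50, 41, 51, 75, 22, 37, 73, 33, 16, 70, 10, 24, 26, 15, 36, 39, 62, 54, 19, 14, 2, 68, 21, 3, 23, 71, 44, 74, 67, 66, 32, 61, 20, 48, 52, 30, 72, 78, 45, 29, 38, 28, 4, 57, 42, 6, 46, 63, 9, 69, 55, 53, 64, 43, 40, 17, 25, 60, 65, 77, 11, 58, 76, 56, 8, 35, 5, 12, 13, 47, 18, 59, 31, 27, 49, 7, 1}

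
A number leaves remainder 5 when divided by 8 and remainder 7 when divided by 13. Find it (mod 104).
M = 8 × 13 = 104. M₁ = 13, y₁ ≡ 5 (mod 8). M₂ = 8, y₂ ≡ 5 (mod 13). y = 5×13×5 + 7×8×5 ≡ 85 (mod 104)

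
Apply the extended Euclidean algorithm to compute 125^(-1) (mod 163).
Extended GCD: 125(30) + 163(-23) = 1. So 125^(-1) ≡ 30 ≡ 30 (mod 163). Verify: 125 × 30 = 3750 ≡ 1 (mod 163)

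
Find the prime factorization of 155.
5 × 31

Divide by primes starting from smallest:
155 ÷ 5 = 31
31 ÷ 31 = 1

155 = 5 × 31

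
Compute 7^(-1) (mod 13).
7^(-1) ≡ 2 (mod 13). Verification: 7 × 2 = 14 ≡ 1 (mod 13)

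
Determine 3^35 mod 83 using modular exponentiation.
Using repeated squaring. 35 = 32 + 2 + 1 (binary 100011). Repeated squaring mod 83: 3^1 ≡ 3; 3^2 ≡ 3² = 9 ≡ 9; 3^4 ≡ 9² = 81 ≡ 81; 3^8 ≡ 81² = 6561 ≡ 4; 3^16 ≡ 4² = 16 ≡ 16; 3^32 ≡ 16² = 256 ≡ 7. Multiply: 3^35 = 3^32 × 3^2 × 3^1 ≡ 7 × 9 × 3 (mod 83): 7 × 9 = 63 ≡ 63; 63 × 3 = 189 ≡ 23. So 3^35 ≡ 23 (mod 83).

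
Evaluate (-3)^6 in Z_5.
(-3) ≡ 2 (mod 5). 6 = 4 + 2 (binary 110). Repeated squaring mod 5: 2^1 ≡ 2; 2^2 ≡ 2² = 4 ≡ 4; 2^4 ≡ 4² = 16 ≡ 1. Multiply: (-3)^6 ≡ 2^4 × 2^2 ≡ 1 × 4 (mod 5): 1 × 4 = 4 ≡ 4. So (-3)^6 ≡ 4 (mod 5).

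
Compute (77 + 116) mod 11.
6

(77 + 116) = 193
193 mod 11 = 6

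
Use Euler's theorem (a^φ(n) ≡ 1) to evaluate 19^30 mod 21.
By Euler: 19^{12} ≡ 1 (mod 21) since gcd(19, 21) = 1. 30 = 2×12 + 6. So 19^{30} ≡ 19^{6} ≡ 1 (mod 21)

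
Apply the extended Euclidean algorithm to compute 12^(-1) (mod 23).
Extended GCD: 12(2) + 23(-1) = 1. So 12^(-1) ≡ 2 ≡ 2 (mod 23). Verify: 12 × 2 = 24 ≡ 1 (mod 23)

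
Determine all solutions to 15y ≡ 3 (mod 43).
26

Since gcd(15, 43) = 1 divides 3, a solution exists.
Multiply both sides by the inverse of 15 mod 43:
  15^(-1) mod 43 = 23
  x ≡ 23 × 3 ≡ 69 ≡ 26 (mod 43)
Verification: 15 × 26 = 390 = 9 × 43 + 3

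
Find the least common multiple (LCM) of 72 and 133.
9576

First find GCD(72, 133) using the Euclidean algorithm:
72 = 0 × 133 + 72
133 = 1 × 72 + 61
72 = 1 × 61 + 11
61 = 5 × 11 + 6
11 = 1 × 6 + 5
6 = 1 × 5 + 1
5 = 5 × 1 + 0
GCD(72, 133) = 1

LCM formula: LCM(a, b) = (a × b) / GCD(a, b)
LCM(72, 133) = (72 × 133) / 1
LCM(72, 133) = 9576 / 1
LCM(72, 133) = 9576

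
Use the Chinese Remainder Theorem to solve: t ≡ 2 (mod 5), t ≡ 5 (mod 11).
M = 5 × 11 = 55. M₁ = 11, y₁ ≡ 1 (mod 5). M₂ = 5, y₂ ≡ 9 (mod 11). t = 2×11×1 + 5×5×9 ≡ 27 (mod 55)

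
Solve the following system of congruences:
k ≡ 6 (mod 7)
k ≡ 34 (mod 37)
34

Using the Chinese Remainder Theorem:
M = product of moduli = 259
For equation 1: M_1 = 37, 37 ≡ 2 (mod 7), inverse of 37 mod 7 is 4 (check: 2 × 4 = 8 ≡ 1 (mod 7))
For equation 2: M_2 = 7, 7 ≡ 7 (mod 37), inverse of 7 mod 37 is 16 (check: 7 × 16 = 112 ≡ 1 (mod 37))
Combine: k ≡ Σ r_i×M_i×(M_i⁻¹ mod m_i) = 6×37×4 + 34×7×16 = 888 + 3808 = 4696
4696 mod 259 = 34
k ≡ 34 (mod 259)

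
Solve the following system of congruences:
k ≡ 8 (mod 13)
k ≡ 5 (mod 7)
47

Using the Chinese Remainder Theorem:
M = product of moduli = 91
For equation 1: M_1 = 7, 7 ≡ 7 (mod 13), inverse of 7 mod 13 is 2 (check: 7 × 2 = 14 ≡ 1 (mod 13))
For equation 2: M_2 = 13, 13 ≡ 6 (mod 7), inverse of 13 mod 7 is 6 (check: 6 × 6 = 36 ≡ 1 (mod 7))
Combine: k ≡ Σ r_i×M_i×(M_i⁻¹ mod m_i) = 8×7×2 + 5×13×6 = 112 + 390 = 502
502 mod 91 = 47
k ≡ 47 (mod 91)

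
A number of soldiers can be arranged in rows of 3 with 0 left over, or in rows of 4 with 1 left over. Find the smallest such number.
M = 3 × 4 = 12. M₁ = 4, y₁ ≡ 1 (mod 3). M₂ = 3, y₂ ≡ 3 (mod 4). y = 0×4×1 + 1×3×3 ≡ 9 (mod 12). The smallest positive such number is 9.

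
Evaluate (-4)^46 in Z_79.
Using repeated squaring. (-4) ≡ 75 (mod 79). 46 = 32 + 8 + 4 + 2 (binary 101110). Repeated squaring mod 79: 75^1 ≡ 75; 75^2 ≡ 75² = 5625 ≡ 16; 75^4 ≡ 16² = 256 ≡ 19; 75^8 ≡ 19² = 361 ≡ 45; 75^16 ≡ 45² = 2025 ≡ 50; 75^32 ≡ 50² = 2500 ≡ 51. Multiply: (-4)^46 ≡ 75^32 × 75^8 × 75^4 × 75^2 ≡ 51 × 45 × 19 × 16 (mod 79): 51 × 45 = 2295 ≡ 4; 4 × 19 = 76 ≡ 76; 76 × 16 = 1216 ≡ 31. So (-4)^46 ≡ 31 (mod 79).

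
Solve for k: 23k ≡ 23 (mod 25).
1

Since gcd(23, 25) = 1 divides 23, a solution exists.
Multiply both sides by the inverse of 23 mod 25:
  23^(-1) mod 25 = 12
  x ≡ 12 × 23 ≡ 276 ≡ 1 (mod 25)
Verification: 23 × 1 = 23 = 0 × 25 + 23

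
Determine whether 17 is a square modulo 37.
By Euler's criterion: 17^{18} ≡ 36 (mod 37). Since this equals -1 (≡ 36), 17 is not a QR.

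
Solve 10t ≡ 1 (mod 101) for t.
91

Using Extended Euclidean Algorithm:
gcd(10, 101) = 1
Bezout coefficients: 10 × -10 + 101 × 1 = 1
So 10 × -10 ≡ 1 (mod 101)
The inverse is -10 mod 101 = 91
Verification: 10 × 91 = 910 = 9 × 101 + 1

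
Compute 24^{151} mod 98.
52

Using successive squaring:
Binary expansion of 151: 10010111
Powers of 24 mod 98 (each is the square of the previous):
  24^1 ≡ 24 (mod 98)
  24^2 ≡ 24² = 576 ≡ 86 (mod 98)
  24^4 ≡ 86² = 7396 ≡ 46 (mod 98)
  24^8 ≡ 46² = 2116 ≡ 58 (mod 98)
  24^16 ≡ 58² = 3364 ≡ 32 (mod 98)
  24^32 ≡ 32² = 1024 ≡ 44 (mod 98)
  24^64 ≡ 44² = 1936 ≡ 74 (mod 98)
  24^128 ≡ 74² = 5476 ≡ 86 (mod 98)
151 = 128 + 16 + 4 + 2 + 1, so 24^151 = 24^128 × 24^16 × 24^4 × 24^2 × 24^1 ≡ 86 × 32 × 46 × 86 × 24 (mod 98)
Multiplying step by step:
  86 × 32 = 2752 ≡ 8 (mod 98)
  8 × 46 = 368 ≡ 74 (mod 98)
  74 × 86 = 6364 ≡ 92 (mod 98)
  92 × 24 = 2208 ≡ 52 (mod 98)
Result: 24^151 ≡ 52 (mod 98)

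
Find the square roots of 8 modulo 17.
The square roots of 8 mod 17 are 12 and 5. Verify: 12² = 144 ≡ 8 (mod 17)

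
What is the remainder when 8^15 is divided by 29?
Using repeated squaring. 15 = 8 + 4 + 2 + 1 (binary 1111). Repeated squaring mod 29: 8^1 ≡ 8; 8^2 ≡ 8² = 64 ≡ 6; 8^4 ≡ 6² = 36 ≡ 7; 8^8 ≡ 7² = 49 ≡ 20. Multiply: 8^15 = 8^8 × 8^4 × 8^2 × 8^1 ≡ 20 × 7 × 6 × 8 (mod 29): 20 × 7 = 140 ≡ 24; 24 × 6 = 144 ≡ 28; 28 × 8 = 224 ≡ 21. So 8^15 ≡ 21 (mod 29).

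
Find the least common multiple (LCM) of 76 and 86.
3268

First find GCD(76, 86) using the Euclidean algorithm:
76 = 0 × 86 + 76
86 = 1 × 76 + 10
76 = 7 × 10 + 6
10 = 1 × 6 + 4
6 = 1 × 4 + 2
4 = 2 × 2 + 0
GCD(76, 86) = 2

LCM formula: LCM(a, b) = (a × b) / GCD(a, b)
LCM(76, 86) = (76 × 86) / 2
LCM(76, 86) = 6536 / 2
LCM(76, 86) = 3268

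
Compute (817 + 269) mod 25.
11

(817 + 269) = 1086
1086 mod 25 = 11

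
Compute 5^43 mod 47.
Using repeated squaring. 43 = 32 + 8 + 2 + 1 (binary 101011). Repeated squaring mod 47: 5^1 ≡ 5; 5^2 ≡ 5² = 25 ≡ 25; 5^4 ≡ 25² = 625 ≡ 14; 5^8 ≡ 14² = 196 ≡ 8; 5^16 ≡ 8² = 64 ≡ 17; 5^32 ≡ 17² = 289 ≡ 7. Multiply: 5^43 = 5^32 × 5^8 × 5^2 × 5^1 ≡ 7 × 8 × 25 × 5 (mod 47): 7 × 8 = 56 ≡ 9; 9 × 25 = 225 ≡ 37; 37 × 5 = 185 ≡ 44. So 5^43 ≡ 44 (mod 47).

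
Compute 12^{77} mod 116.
12

Using successive squaring:
Binary expansion of 77: 1001101
Powers of 12 mod 116 (each is the square of the previous):
  12^1 ≡ 12 (mod 116)
  12^2 ≡ 12² = 144 ≡ 28 (mod 116)
  12^4 ≡ 28² = 784 ≡ 88 (mod 116)
  12^8 ≡ 88² = 7744 ≡ 88 (mod 116)
  12^16 ≡ 88² = 7744 ≡ 88 (mod 116)
  12^32 ≡ 88² = 7744 ≡ 88 (mod 116)
  12^64 ≡ 88² = 7744 ≡ 88 (mod 116)
77 = 64 + 8 + 4 + 1, so 12^77 = 12^64 × 12^8 × 12^4 × 12^1 ≡ 88 × 88 × 88 × 12 (mod 116)
Multiplying step by step:
  88 × 88 = 7744 ≡ 88 (mod 116)
  88 × 88 = 7744 ≡ 88 (mod 116)
  88 × 12 = 1056 ≡ 12 (mod 116)
Result: 12^77 ≡ 12 (mod 116)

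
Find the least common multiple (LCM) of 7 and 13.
91

First find GCD(7, 13) using the Euclidean algorithm:
7 = 0 × 13 + 7
13 = 1 × 7 + 6
7 = 1 × 6 + 1
6 = 6 × 1 + 0
GCD(7, 13) = 1

LCM formula: LCM(a, b) = (a × b) / GCD(a, b)
LCM(7, 13) = (7 × 13) / 1
LCM(7, 13) = 91 / 1
LCM(7, 13) = 91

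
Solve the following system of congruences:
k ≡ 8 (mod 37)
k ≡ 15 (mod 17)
304

Using the Chinese Remainder Theorem:
M = product of moduli = 629
For equation 1: M_1 = 17, 17 ≡ 17 (mod 37), inverse of 17 mod 37 is 24 (check: 17 × 24 = 408 ≡ 1 (mod 37))
For equation 2: M_2 = 37, 37 ≡ 3 (mod 17), inverse of 37 mod 17 is 6 (check: 3 × 6 = 18 ≡ 1 (mod 17))
Combine: k ≡ Σ r_i×M_i×(M_i⁻¹ mod m_i) = 8×17×24 + 15×37×6 = 3264 + 3330 = 6594
6594 mod 629 = 304
k ≡ 304 (mod 629)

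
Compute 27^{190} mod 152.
49

Using successive squaring:
Binary expansion of 190: 10111110
Powers of 27 mod 152 (each is the square of the previous):
  27^1 ≡ 27 (mod 152)
  27^2 ≡ 27² = 729 ≡ 121 (mod 152)
  27^4 ≡ 121² = 14641 ≡ 49 (mod 152)
  27^8 ≡ 49² = 2401 ≡ 121 (mod 152)
  27^16 ≡ 121² = 14641 ≡ 49 (mod 152)
  27^32 ≡ 49² = 2401 ≡ 121 (mod 152)
  27^64 ≡ 121² = 14641 ≡ 49 (mod 152)
  27^128 ≡ 49² = 2401 ≡ 121 (mod 152)
190 = 128 + 32 + 16 + 8 + 4 + 2, so 27^190 = 27^128 × 27^32 × 27^16 × 27^8 × 27^4 × 27^2 ≡ 121 × 121 × 49 × 121 × 49 × 121 (mod 152)
Multiplying step by step:
  121 × 121 = 14641 ≡ 49 (mod 152)
  49 × 49 = 2401 ≡ 121 (mod 152)
  121 × 121 = 14641 ≡ 49 (mod 152)
  49 × 49 = 2401 ≡ 121 (mod 152)
  121 × 121 = 14641 ≡ 49 (mod 152)
Result: 27^190 ≡ 49 (mod 152)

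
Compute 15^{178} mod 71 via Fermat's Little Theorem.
38

By Fermat's Little Theorem, a^(p-1) ≡ 1 (mod p) for prime p and gcd(a, p) = 1
Here p = 71, so 15^70 ≡ 1 (mod 71)
We can reduce the exponent: 178 mod 70 = 38
So 15^178 ≡ 15^38 (mod 71)
Computing: 15^38 mod 71 = 38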